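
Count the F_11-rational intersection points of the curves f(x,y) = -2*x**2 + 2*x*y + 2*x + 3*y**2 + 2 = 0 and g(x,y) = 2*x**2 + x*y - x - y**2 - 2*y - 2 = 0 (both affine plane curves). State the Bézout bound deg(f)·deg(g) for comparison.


Common zeros: ∅; count = 0; Bézout bound = 4.

deg(f) = 2, deg(g) = 2, so Bézout bound = 4.
Scan x ∈ F_11. For each x, list the y ∈ F_11 with f(x, y) ≡ 0 and those with g(x, y) ≡ 0 (mod 11); the common zeros in that column are the intersection.
  x = 0: f ≡ 0 at y ∈ {5, 6}; g ≡ 0 at y ∈ ∅; common: ∅.
  x = 1: f ≡ 0 at y ∈ ∅; g ≡ 0 at y ∈ ∅; common: ∅.
  x = 2: f ≡ 0 at y ∈ ∅; g ≡ 0 at y ∈ {2, 9}; common: ∅.
  x = 3: f ≡ 0 at y ∈ ∅; g ≡ 0 at y ∈ {2, 10}; common: ∅.
  x = 4: f ≡ 0 at y ∈ {0, 1}; g ≡ 0 at y ∈ {5, 8}; common: ∅.
  x = 5: f ≡ 0 at y ∈ ∅; g ≡ 0 at y ∈ {5, 9}; common: ∅.
  x = 6: f ≡ 0 at y ∈ {2, 5}; g ≡ 0 at y ∈ ∅; common: ∅.
  x = 7: f ≡ 0 at y ∈ {4, 6}; g ≡ 0 at y ∈ ∅; common: ∅.
  x = 8: f ≡ 0 at y ∈ {0, 2}; g ≡ 0 at y ∈ ∅; common: ∅.
  x = 9: f ≡ 0 at y ∈ {1, 4}; g ≡ 0 at y ∈ {8, 10}; common: ∅.
  x = 10: f ≡ 0 at y ∈ ∅; g ≡ 0 at y ∈ ∅; common: ∅.
Collecting: common zeros = ∅, so the count is 0.
Comparison with the Bézout bound: 0 ≤ 4 = deg(f)·deg(g), as expected for curves with no common component (the affine F_11-count falls short of the bound because intersections may lie at infinity, over extension fields, or carry multiplicity).


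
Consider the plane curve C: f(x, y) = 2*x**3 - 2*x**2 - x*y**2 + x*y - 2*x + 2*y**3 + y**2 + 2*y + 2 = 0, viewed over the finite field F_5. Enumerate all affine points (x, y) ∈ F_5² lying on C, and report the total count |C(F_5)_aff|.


Affine F_5-points: {(1, 0), (1, 1), (1, 4), (3, 2), (4, 0), (4, 1), (4, 3)}; count = 7.

For each of the 25 pairs (x, y) ∈ F_5², evaluate f(x, y) mod 5. Record the zeros.
  x = 0: [0↦2, 1↦2, 2↦1, 3↦1, 4↦4]  zeros at y ∈ ∅
  x = 1: [0↦0, 1↦0, 2↦2, 3↦3, 4↦0]  zeros at y ∈ {0, 1, 4}
  x = 2: [0↦1, 1↦1, 2↦1, 3↦3, 4↦4]  zeros at y ∈ ∅
  x = 3: [0↦2, 1↦2, 2↦0, 3↦3, 4↦3]  zeros at y ∈ {2}
  x = 4: [0↦0, 1↦0, 2↦1, 3↦0, 4↦4]  zeros at y ∈ {0, 1, 3}
Collecting zeros: affine points = {(1, 0), (1, 1), (1, 4), (3, 2), (4, 0), (4, 1), (4, 3)}.
Total count |C(F_5)_aff| = 7.


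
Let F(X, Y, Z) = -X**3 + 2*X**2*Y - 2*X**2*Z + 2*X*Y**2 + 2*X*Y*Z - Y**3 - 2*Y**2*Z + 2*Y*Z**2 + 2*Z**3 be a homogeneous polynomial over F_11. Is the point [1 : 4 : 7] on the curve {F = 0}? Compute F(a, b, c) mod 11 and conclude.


F(1,4,7) ≡ 2 (mod 11); P is NOT on the curve.

Evaluate F(1, 4, 7) term-by-term (mod 11).
  -X**3 ↦ -1·1·1·1 = -1
  2*X**2*Y ↦ 2·1·4·1 = 8
  -2*X**2*Z ↦ -2·1·1·7 = -14
  2*X*Y**2 ↦ 2·1·16·1 = 32
  2*X*Y*Z ↦ 2·1·4·7 = 56
  -Y**3 ↦ -1·1·64·1 = -64
  -2*Y**2*Z ↦ -2·1·16·7 = -224
  2*Y*Z**2 ↦ 2·1·4·49 = 392
  2*Z**3 ↦ 2·1·1·343 = 686
Sum: F(1, 4, 7) = (-1) + (8) + (-14) + (32) + (56) + (-64) + (-224) + (392) + (686) = 871.
Reducing mod 11: 871 ≡ 2 (mod 11).
Since F(a, b, c) ≡ 2 ≠ 0 (mod 11), P does NOT lie on the curve.


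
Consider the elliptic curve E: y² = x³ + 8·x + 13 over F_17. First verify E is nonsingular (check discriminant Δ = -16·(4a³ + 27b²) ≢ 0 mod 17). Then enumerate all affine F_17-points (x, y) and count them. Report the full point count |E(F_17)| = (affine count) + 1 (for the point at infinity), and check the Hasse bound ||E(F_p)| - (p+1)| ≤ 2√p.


Affine points = {(0, 8), (0, 9), (3, 8), (3, 9), (5, 5), (5, 12), (7, 2), (7, 15), (9, 7), (9, 10), (11, 2), (11, 15), (12, 1), (12, 16), (13, 6), (13, 11), (14, 8), (14, 9), (16, 2), (16, 15)}; affine count = 20; |E(F_17)| = 21.

Discriminant check: Δ ∝ 4a³ + 27b² = 4·8³ + 27·13² = 4·512 + 27·169 ≡ 15 (mod 17). Nonzero ⇒ E is nonsingular.
For each x ∈ F_17, compute rhs = x³ + 8·x + 13 mod 17, then count y ∈ F_17 with y² ≡ rhs.
  x = 0: rhs = 13, matching y values: 8, 9 (2 points).
  x = 1: rhs = 5, matching y values: none (0 points).
  x = 2: rhs = 3, matching y values: none (0 points).
  x = 3: rhs = 13, matching y values: 8, 9 (2 points).
  x = 4: rhs = 7, matching y values: none (0 points).
  x = 5: rhs = 8, matching y values: 5, 12 (2 points).
  x = 6: rhs = 5, matching y values: none (0 points).
  x = 7: rhs = 4, matching y values: 2, 15 (2 points).
  x = 8: rhs = 11, matching y values: none (0 points).
  x = 9: rhs = 15, matching y values: 7, 10 (2 points).
  x = 10: rhs = 5, matching y values: none (0 points).
  x = 11: rhs = 4, matching y values: 2, 15 (2 points).
  x = 12: rhs = 1, matching y values: 1, 16 (2 points).
  x = 13: rhs = 2, matching y values: 6, 11 (2 points).
  x = 14: rhs = 13, matching y values: 8, 9 (2 points).
  x = 15: rhs = 6, matching y values: none (0 points).
  x = 16: rhs = 4, matching y values: 2, 15 (2 points).
Total affine count: 20.
Full point count |E(F_17)| = 20 + 1 = 21.
Hasse bound: |21 − (17+1)| = |3| = 3 ≤ 2√17 ≈ 8.2462 ✓.


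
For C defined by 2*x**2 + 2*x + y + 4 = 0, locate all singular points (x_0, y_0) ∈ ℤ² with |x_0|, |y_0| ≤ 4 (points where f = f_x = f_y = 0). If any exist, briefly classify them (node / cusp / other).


No singular points in the scanned grid; C is smooth there.

Compute partial derivatives:
  f_x = 4*x + 2.
  f_y = 1.
f_y = 1 is a nonzero constant, so f_y never vanishes: no point (x, y) can satisfy f = f_x = f_y = 0. In particular no (x, y) ∈ {−4, ..., 4}² is singular; the curve is smooth.


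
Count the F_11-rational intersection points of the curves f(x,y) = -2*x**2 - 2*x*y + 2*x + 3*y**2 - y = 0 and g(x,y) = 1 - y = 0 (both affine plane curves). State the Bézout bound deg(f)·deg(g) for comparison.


Common zeros: {(1, 1), (10, 1)}; count = 2; Bézout bound = 2.

deg(f) = 2, deg(g) = 1, so Bézout bound = 2.
Scan x ∈ F_11. For each x, list the y ∈ F_11 with f(x, y) ≡ 0 and those with g(x, y) ≡ 0 (mod 11); the common zeros in that column are the intersection.
  x = 0: f ≡ 0 at y ∈ {0, 4}; g ≡ 0 at y ∈ {1}; common: ∅.
  x = 1: f ≡ 0 at y ∈ {0, 1}; g ≡ 0 at y ∈ {1}; common: {1}.
  x = 2: f ≡ 0 at y ∈ ∅; g ≡ 0 at y ∈ {1}; common: ∅.
  x = 3: f ≡ 0 at y ∈ ∅; g ≡ 0 at y ∈ {1}; common: ∅.
  x = 4: f ≡ 0 at y ∈ ∅; g ≡ 0 at y ∈ {1}; common: ∅.
  x = 5: f ≡ 0 at y ∈ ∅; g ≡ 0 at y ∈ {1}; common: ∅.
  x = 6: f ≡ 0 at y ∈ {9, 10}; g ≡ 0 at y ∈ {1}; common: ∅.
  x = 7: f ≡ 0 at y ∈ {6, 10}; g ≡ 0 at y ∈ {1}; common: ∅.
  x = 8: f ≡ 0 at y ∈ {4, 9}; g ≡ 0 at y ∈ {1}; common: ∅.
  x = 9: f ≡ 0 at y ∈ ∅; g ≡ 0 at y ∈ {1}; common: ∅.
  x = 10: f ≡ 0 at y ∈ {1, 6}; g ≡ 0 at y ∈ {1}; common: {1}.
Collecting: common zeros = {(1, 1), (10, 1)}, so the count is 2.
Comparison with the Bézout bound: 2 ≤ 2 = deg(f)·deg(g), as expected for curves with no common component (the bound is attained).


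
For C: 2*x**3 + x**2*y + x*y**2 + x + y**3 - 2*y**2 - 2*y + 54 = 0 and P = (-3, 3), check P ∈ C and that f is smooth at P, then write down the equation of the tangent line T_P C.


Tangent line at P: 46*x + 4*y + 126 = 0.

Step 1: f(-3, 3) = 0, so P lies on C.
Step 2: partial derivatives
  f_x(x, y) = 6*x**2 + 2*x*y + y**2 + 1, f_y(x, y) = x**2 + 2*x*y + 3*y**2 - 4*y - 2.
  f_x(P) = 46, f_y(P) = 4 (gradient nonzero, so P is smooth).
Step 3: tangent line at P: 46·(x − -3) + 4·(y − 3) = 0.
Expanding: 46*x + 4*y + 126 = 0.


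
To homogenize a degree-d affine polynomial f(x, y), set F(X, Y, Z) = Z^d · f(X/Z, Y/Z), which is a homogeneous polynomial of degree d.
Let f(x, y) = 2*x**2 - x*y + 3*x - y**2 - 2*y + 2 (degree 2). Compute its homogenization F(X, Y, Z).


F(X, Y, Z) = 2*X**2 - X*Y + 3*X*Z - Y**2 - 2*Y*Z + 2*Z**2

deg(f) = 2.
Substitute x = X/Z, y = Y/Z into f, then multiply by Z^2.
  monomial 2·x^2·y^0 ↦ 2·X^2·Y^0·Z^0.
  monomial -1·x^1·y^1 ↦ -1·X^1·Y^1·Z^0.
  monomial 3·x^1·y^0 ↦ 3·X^1·Y^0·Z^1.
  monomial -1·x^0·y^2 ↦ -1·X^0·Y^2·Z^0.
  monomial -2·x^0·y^1 ↦ -2·X^0·Y^1·Z^1.
  monomial 2·x^0·y^0 ↦ 2·X^0·Y^0·Z^2.
Collecting: F(X, Y, Z) = 2*X**2 - X*Y + 3*X*Z - Y**2 - 2*Y*Z + 2*Z**2.


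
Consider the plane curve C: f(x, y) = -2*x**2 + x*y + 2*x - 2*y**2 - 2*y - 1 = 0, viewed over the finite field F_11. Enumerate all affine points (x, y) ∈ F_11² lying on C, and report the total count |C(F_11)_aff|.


Affine F_11-points: {(1, 2), (1, 3), (2, 5), (2, 6), (5, 9), (6, 4), (6, 9), (7, 3), (7, 5), (8, 4), (8, 10), (9, 10)}; count = 12.

For each of the 121 pairs (x, y) ∈ F_11², evaluate f(x, y) mod 11. Record the zeros.
  x = 0: [0↦10, 1↦6, 2↦9, 3↦8, 4↦3, 5↦5, 6↦3, 7↦8, 8↦9, 9↦6, 10↦10]  zeros at y ∈ ∅
  x = 1: [0↦10, 1↦7, 2↦0, 3↦0, 4↦7, 5↦10, 6↦9, 7↦4, 8↦6, 9↦4, 10↦9]  zeros at y ∈ {2, 3}
  x = 2: [0↦6, 1↦4, 2↦9, 3↦10, 4↦7, 5↦0, 6↦0, 7↦7, 8↦10, 9↦9, 10↦4]  zeros at y ∈ {5, 6}
  x = 3: [0↦9, 1↦8, 2↦3, 3↦5, 4↦3, 5↦8, 6↦9, 7↦6, 8↦10, 9↦10, 10↦6]  zeros at y ∈ ∅
  x = 4: [0↦8, 1↦8, 2↦4, 3↦7, 4↦6, 5↦1, 6↦3, 7↦1, 8↦6, 9↦7, 10↦4]  zeros at y ∈ ∅
  x = 5: [0↦3, 1↦4, 2↦1, 3↦5, 4↦5, 5↦1, 6↦4, 7↦3, 8↦9, 9↦0, 10↦9]  zeros at y ∈ {9}
  x = 6: [0↦5, 1↦7, 2↦5, 3↦10, 4↦0, 5↦8, 6↦1, 7↦1, 8↦8, 9↦0, 10↦10]  zeros at y ∈ {4, 9}
  x = 7: [0↦3, 1↦6, 2↦5, 3↦0, 4↦2, 5↦0, 6↦5, 7↦6, 8↦3, 9↦7, 10↦7]  zeros at y ∈ {3, 5}
  x = 8: [0↦8, 1↦1, 2↦1, 3↦8, 4↦0, 5↦10, 6↦5, 7↦7, 8↦5, 9↦10, 10↦0]  zeros at y ∈ {4, 10}
  x = 9: [0↦9, 1↦3, 2↦4, 3↦1, 4↦5, 5↦5, 6↦1, 7↦4, 8↦3, 9↦9, 10↦0]  zeros at y ∈ {10}
  x = 10: [0↦6, 1↦1, 2↦3, 3↦1, 4↦6, 5↦7, 6↦4, 7↦8, 8↦8, 9↦4, 10↦7]  zeros at y ∈ ∅
Collecting zeros: affine points = {(1, 2), (1, 3), (2, 5), (2, 6), (5, 9), (6, 4), (6, 9), (7, 3), (7, 5), (8, 4), (8, 10), (9, 10)}.
Total count |C(F_11)_aff| = 12.


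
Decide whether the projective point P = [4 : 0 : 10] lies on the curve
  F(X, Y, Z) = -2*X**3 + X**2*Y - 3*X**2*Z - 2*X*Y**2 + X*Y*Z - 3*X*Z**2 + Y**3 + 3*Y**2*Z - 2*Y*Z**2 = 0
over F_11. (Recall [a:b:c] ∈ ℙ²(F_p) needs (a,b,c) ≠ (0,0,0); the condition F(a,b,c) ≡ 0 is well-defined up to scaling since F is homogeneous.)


F(4,0,10) ≡ 7 (mod 11); P is NOT on the curve.

Evaluate F(4, 0, 10) term-by-term (mod 11).
  -2*X**3 ↦ -2·64·1·1 = -128
  X**2*Y ↦ 1·16·0·1 = 0
  -3*X**2*Z ↦ -3·16·1·10 = -480
  -2*X*Y**2 ↦ -2·4·0·1 = 0
  X*Y*Z ↦ 1·4·0·10 = 0
  -3*X*Z**2 ↦ -3·4·1·100 = -1200
  Y**3 ↦ 1·1·0·1 = 0
  3*Y**2*Z ↦ 3·1·0·10 = 0
  -2*Y*Z**2 ↦ -2·1·0·100 = 0
Sum: F(4, 0, 10) = (-128) + (0) + (-480) + (0) + (0) + (-1200) + (0) + (0) + (0) = -1808.
Reducing mod 11: -1808 ≡ 7 (mod 11).
Since F(a, b, c) ≡ 7 ≠ 0 (mod 11), P does NOT lie on the curve.


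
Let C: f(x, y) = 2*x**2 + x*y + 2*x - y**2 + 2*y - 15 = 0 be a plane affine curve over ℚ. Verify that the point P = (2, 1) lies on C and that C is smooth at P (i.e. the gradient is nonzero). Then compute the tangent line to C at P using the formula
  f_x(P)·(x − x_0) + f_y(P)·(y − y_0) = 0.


Tangent line at P: 11*x + 2*y - 24 = 0.

Step 1: f(2, 1) = 0, so P lies on C.
Step 2: partial derivatives
  f_x(x, y) = 4*x + y + 2, f_y(x, y) = x - 2*y + 2.
  f_x(P) = 11, f_y(P) = 2 (gradient nonzero, so P is smooth).
Step 3: tangent line at P: 11·(x − 2) + 2·(y − 1) = 0.
Expanding: 11*x + 2*y - 24 = 0.


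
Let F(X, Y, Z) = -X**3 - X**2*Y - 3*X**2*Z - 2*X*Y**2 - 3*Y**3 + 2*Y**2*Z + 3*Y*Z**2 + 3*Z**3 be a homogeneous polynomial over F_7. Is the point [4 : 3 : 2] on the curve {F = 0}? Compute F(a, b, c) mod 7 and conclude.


F(4,3,2) ≡ 1 (mod 7); P is NOT on the curve.

Evaluate F(4, 3, 2) term-by-term (mod 7).
  -X**3 ↦ -1·64·1·1 = -64
  -X**2*Y ↦ -1·16·3·1 = -48
  -3*X**2*Z ↦ -3·16·1·2 = -96
  -2*X*Y**2 ↦ -2·4·9·1 = -72
  -3*Y**3 ↦ -3·1·27·1 = -81
  2*Y**2*Z ↦ 2·1·9·2 = 36
  3*Y*Z**2 ↦ 3·1·3·4 = 36
  3*Z**3 ↦ 3·1·1·8 = 24
Sum: F(4, 3, 2) = (-64) + (-48) + (-96) + (-72) + (-81) + (36) + (36) + (24) = -265.
Reducing mod 7: -265 ≡ 1 (mod 7).
Since F(a, b, c) ≡ 1 ≠ 0 (mod 7), P does NOT lie on the curve.


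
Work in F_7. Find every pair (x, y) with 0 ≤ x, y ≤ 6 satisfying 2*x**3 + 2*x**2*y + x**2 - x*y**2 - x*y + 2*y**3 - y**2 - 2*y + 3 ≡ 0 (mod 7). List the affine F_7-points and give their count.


Affine F_7-points: {(0, 3), (1, 4), (2, 2), (2, 4), (2, 6), (3, 1), (3, 4), (4, 0)}; count = 8.

For each of the 49 pairs (x, y) ∈ F_7², evaluate f(x, y) mod 7. Record the zeros.
  x = 0: [0↦3, 1↦2, 2↦4, 3↦0, 4↦2, 5↦1, 6↦2]  zeros at y ∈ {3}
  x = 1: [0↦6, 1↦5, 2↦5, 3↦4, 4↦0, 5↦5, 6↦3]  zeros at y ∈ {4}
  x = 2: [0↦2, 1↦5, 2↦0, 3↦6, 4↦0, 5↦1, 6↦0]  zeros at y ∈ {2, 4, 6}
  x = 3: [0↦3, 1↦0, 2↦1, 3↦4, 4↦0, 5↦1, 6↦5]  zeros at y ∈ {1, 4}
  x = 4: [0↦0, 1↦2, 2↦6, 3↦3, 4↦5, 5↦3, 6↦2]  zeros at y ∈ {0}
  x = 5: [0↦5, 1↦2, 2↦6, 3↦1, 4↦6, 5↦5, 6↦3]  zeros at y ∈ ∅
  x = 6: [0↦2, 1↦5, 2↦6, 3↦3, 4↦1, 5↦5, 6↦6]  zeros at y ∈ ∅
Collecting zeros: affine points = {(0, 3), (1, 4), (2, 2), (2, 4), (2, 6), (3, 1), (3, 4), (4, 0)}.
Total count |C(F_7)_aff| = 8.


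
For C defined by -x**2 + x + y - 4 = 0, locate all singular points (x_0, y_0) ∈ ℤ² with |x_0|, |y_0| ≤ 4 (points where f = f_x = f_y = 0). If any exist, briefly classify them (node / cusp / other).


No singular points in the scanned grid; C is smooth there.

Compute partial derivatives:
  f_x = 1 - 2*x.
  f_y = 1.
f_y = 1 is a nonzero constant, so f_y never vanishes: no point (x, y) can satisfy f = f_x = f_y = 0. In particular no (x, y) ∈ {−4, ..., 4}² is singular; the curve is smooth.


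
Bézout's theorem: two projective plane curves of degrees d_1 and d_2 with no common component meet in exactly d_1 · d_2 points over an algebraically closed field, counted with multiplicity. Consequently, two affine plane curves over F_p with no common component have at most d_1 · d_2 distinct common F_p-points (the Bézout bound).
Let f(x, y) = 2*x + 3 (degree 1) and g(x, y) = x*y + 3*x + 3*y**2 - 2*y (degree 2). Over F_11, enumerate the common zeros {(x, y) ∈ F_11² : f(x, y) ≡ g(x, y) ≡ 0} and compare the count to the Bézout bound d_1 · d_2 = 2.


Common zeros: {(4, 6), (4, 8)}; count = 2; Bézout bound = 2.

deg(f) = 1, deg(g) = 2, so Bézout bound = 2.
Scan x ∈ F_11. For each x, list the y ∈ F_11 with f(x, y) ≡ 0 and those with g(x, y) ≡ 0 (mod 11); the common zeros in that column are the intersection.
  x = 0: f ≡ 0 at y ∈ ∅; g ≡ 0 at y ∈ {0, 8}; common: ∅.
  x = 1: f ≡ 0 at y ∈ ∅; g ≡ 0 at y ∈ {7, 8}; common: ∅.
  x = 2: f ≡ 0 at y ∈ ∅; g ≡ 0 at y ∈ {3, 8}; common: ∅.
  x = 3: f ≡ 0 at y ∈ ∅; g ≡ 0 at y ∈ {8, 10}; common: ∅.
  x = 4: f ≡ 0 at y ∈ {0, 1, 2, 3, 4, 5, 6, 7, 8, 9, 10}; g ≡ 0 at y ∈ {6, 8}; common: {6, 8}.
  x = 5: f ≡ 0 at y ∈ ∅; g ≡ 0 at y ∈ {2, 8}; common: ∅.
  x = 6: f ≡ 0 at y ∈ ∅; g ≡ 0 at y ∈ {8, 9}; common: ∅.
  x = 7: f ≡ 0 at y ∈ ∅; g ≡ 0 at y ∈ {5, 8}; common: ∅.
  x = 8: f ≡ 0 at y ∈ ∅; g ≡ 0 at y ∈ {1, 8}; common: ∅.
  x = 9: f ≡ 0 at y ∈ ∅; g ≡ 0 at y ∈ {8}; common: ∅.
  x = 10: f ≡ 0 at y ∈ ∅; g ≡ 0 at y ∈ {4, 8}; common: ∅.
Collecting: common zeros = {(4, 6), (4, 8)}, so the count is 2.
Comparison with the Bézout bound: 2 ≤ 2 = deg(f)·deg(g), as expected for curves with no common component (the bound is attained).


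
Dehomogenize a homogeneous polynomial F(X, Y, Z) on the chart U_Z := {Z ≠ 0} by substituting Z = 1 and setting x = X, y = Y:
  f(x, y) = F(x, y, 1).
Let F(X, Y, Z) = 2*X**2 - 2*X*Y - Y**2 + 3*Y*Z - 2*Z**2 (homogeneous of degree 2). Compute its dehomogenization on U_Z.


f(x, y) = 2*x**2 - 2*x*y - y**2 + 3*y - 2

On U_Z we set Z = 1. Each monomial c·X^i·Y^j·Z^k in F becomes c·x^i·y^j·1^k = c·x^i·y^j.
Substituting Z = 1: F(X, Y, 1) = 2*x**2 - 2*x*y - y**2 + 3*y - 2.
Note: deg(f) ≤ deg(F) = 2; strict inequality happens when F is divisible by Z (lost terms).


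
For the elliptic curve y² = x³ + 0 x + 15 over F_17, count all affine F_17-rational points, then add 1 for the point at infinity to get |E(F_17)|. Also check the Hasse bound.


Affine points = {(0, 7), (0, 10), (1, 4), (1, 13), (3, 5), (3, 12), (5, 2), (5, 15), (7, 1), (7, 16), (8, 0), (9, 8), (9, 9), (12, 3), (12, 14), (13, 6), (13, 11)}; affine count = 17; |E(F_17)| = 18.

Discriminant check: Δ ∝ 4a³ + 27b² = 4·0³ + 27·15² = 4·0 + 27·225 ≡ 6 (mod 17). Nonzero ⇒ E is nonsingular.
For each x ∈ F_17, compute rhs = x³ + 0·x + 15 mod 17, then count y ∈ F_17 with y² ≡ rhs.
  x = 0: rhs = 15, matching y values: 7, 10 (2 points).
  x = 1: rhs = 16, matching y values: 4, 13 (2 points).
  x = 2: rhs = 6, matching y values: none (0 points).
  x = 3: rhs = 8, matching y values: 5, 12 (2 points).
  x = 4: rhs = 11, matching y values: none (0 points).
  x = 5: rhs = 4, matching y values: 2, 15 (2 points).
  x = 6: rhs = 10, matching y values: none (0 points).
  x = 7: rhs = 1, matching y values: 1, 16 (2 points).
  x = 8: rhs = 0, matching y values: 0 (1 points).
  x = 9: rhs = 13, matching y values: 8, 9 (2 points).
  x = 10: rhs = 12, matching y values: none (0 points).
  x = 11: rhs = 3, matching y values: none (0 points).
  x = 12: rhs = 9, matching y values: 3, 14 (2 points).
  x = 13: rhs = 2, matching y values: 6, 11 (2 points).
  x = 14: rhs = 5, matching y values: none (0 points).
  x = 15: rhs = 7, matching y values: none (0 points).
  x = 16: rhs = 14, matching y values: none (0 points).
Total affine count: 17.
Full point count |E(F_17)| = 17 + 1 = 18.
Hasse bound: |18 − (17+1)| = |0| = 0 ≤ 2√17 ≈ 8.2462 ✓.


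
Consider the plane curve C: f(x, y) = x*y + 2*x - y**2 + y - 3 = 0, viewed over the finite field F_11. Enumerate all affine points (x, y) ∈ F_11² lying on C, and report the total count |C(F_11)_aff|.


Affine F_11-points: {(0, 6), (1, 1), (4, 2), (4, 3), (5, 7), (5, 10), (7, 0), (7, 8), (8, 4), (8, 5)}; count = 10.

For each of the 121 pairs (x, y) ∈ F_11², evaluate f(x, y) mod 11. Record the zeros.
  x = 0: [0↦8, 1↦8, 2↦6, 3↦2, 4↦7, 5↦10, 6↦0, 7↦10, 8↦7, 9↦2, 10↦6]  zeros at y ∈ {6}
  x = 1: [0↦10, 1↦0, 2↦10, 3↦7, 4↦2, 5↦6, 6↦8, 7↦8, 8↦6, 9↦2, 10↦7]  zeros at y ∈ {1}
  x = 2: [0↦1, 1↦3, 2↦3, 3↦1, 4↦8, 5↦2, 6↦5, 7↦6, 8↦5, 9↦2, 10↦8]  zeros at y ∈ ∅
  x = 3: [0↦3, 1↦6, 2↦7, 3↦6, 4↦3, 5↦9, 6↦2, 7↦4, 8↦4, 9↦2, 10↦9]  zeros at y ∈ ∅
  x = 4: [0↦5, 1↦9, 2↦0, 3↦0, 4↦9, 5↦5, 6↦10, 7↦2, 8↦3, 9↦2, 10↦10]  zeros at y ∈ {2, 3}
  x = 5: [0↦7, 1↦1, 2↦4, 3↦5, 4↦4, 5↦1, 6↦7, 7↦0, 8↦2, 9↦2, 10↦0]  zeros at y ∈ {7, 10}
  x = 6: [0↦9, 1↦4, 2↦8, 3↦10, 4↦10, 5↦8, 6↦4, 7↦9, 8↦1, 9↦2, 10↦1]  zeros at y ∈ ∅
  x = 7: [0↦0, 1↦7, 2↦1, 3↦4, 4↦5, 5↦4, 6↦1, 7↦7, 8↦0, 9↦2, 10↦2]  zeros at y ∈ {0, 8}
  x = 8: [0↦2, 1↦10, 2↦5, 3↦9, 4↦0, 5↦0, 6↦9, 7↦5, 8↦10, 9↦2, 10↦3]  zeros at y ∈ {4, 5}
  x = 9: [0↦4, 1↦2, 2↦9, 3↦3, 4↦6, 5↦7, 6↦6, 7↦3, 8↦9, 9↦2, 10↦4]  zeros at y ∈ ∅
  x = 10: [0↦6, 1↦5, 2↦2, 3↦8, 4↦1, 5↦3, 6↦3, 7↦1, 8↦8, 9↦2, 10↦5]  zeros at y ∈ ∅
Collecting zeros: affine points = {(0, 6), (1, 1), (4, 2), (4, 3), (5, 7), (5, 10), (7, 0), (7, 8), (8, 4), (8, 5)}.
Total count |C(F_11)_aff| = 10.


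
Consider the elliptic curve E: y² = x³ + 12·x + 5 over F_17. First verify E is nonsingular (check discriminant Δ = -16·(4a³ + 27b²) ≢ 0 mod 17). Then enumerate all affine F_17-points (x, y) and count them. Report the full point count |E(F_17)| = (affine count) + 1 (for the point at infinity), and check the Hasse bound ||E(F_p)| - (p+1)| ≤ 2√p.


Affine points = {(1, 1), (1, 16), (3, 0), (4, 7), (4, 10), (6, 2), (6, 15), (8, 1), (8, 16), (9, 3), (9, 14), (16, 3), (16, 14)}; affine count = 13; |E(F_17)| = 14.

Discriminant check: Δ ∝ 4a³ + 27b² = 4·12³ + 27·5² = 4·1728 + 27·25 ≡ 5 (mod 17). Nonzero ⇒ E is nonsingular.
For each x ∈ F_17, compute rhs = x³ + 12·x + 5 mod 17, then count y ∈ F_17 with y² ≡ rhs.
  x = 0: rhs = 5, matching y values: none (0 points).
  x = 1: rhs = 1, matching y values: 1, 16 (2 points).
  x = 2: rhs = 3, matching y values: none (0 points).
  x = 3: rhs = 0, matching y values: 0 (1 points).
  x = 4: rhs = 15, matching y values: 7, 10 (2 points).
  x = 5: rhs = 3, matching y values: none (0 points).
  x = 6: rhs = 4, matching y values: 2, 15 (2 points).
  x = 7: rhs = 7, matching y values: none (0 points).
  x = 8: rhs = 1, matching y values: 1, 16 (2 points).
  x = 9: rhs = 9, matching y values: 3, 14 (2 points).
  x = 10: rhs = 3, matching y values: none (0 points).
  x = 11: rhs = 6, matching y values: none (0 points).
  x = 12: rhs = 7, matching y values: none (0 points).
  x = 13: rhs = 12, matching y values: none (0 points).
  x = 14: rhs = 10, matching y values: none (0 points).
  x = 15: rhs = 7, matching y values: none (0 points).
  x = 16: rhs = 9, matching y values: 3, 14 (2 points).
Total affine count: 13.
Full point count |E(F_17)| = 13 + 1 = 14.
Hasse bound: |14 − (17+1)| = |-4| = 4 ≤ 2√17 ≈ 8.2462 ✓.


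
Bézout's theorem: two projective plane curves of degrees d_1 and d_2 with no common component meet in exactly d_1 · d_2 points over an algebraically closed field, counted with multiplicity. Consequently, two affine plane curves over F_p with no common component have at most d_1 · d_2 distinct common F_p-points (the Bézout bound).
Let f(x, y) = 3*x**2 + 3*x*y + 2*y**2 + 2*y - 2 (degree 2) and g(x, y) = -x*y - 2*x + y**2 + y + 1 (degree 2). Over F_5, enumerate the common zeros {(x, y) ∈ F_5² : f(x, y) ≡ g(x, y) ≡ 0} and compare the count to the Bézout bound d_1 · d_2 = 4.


Common zeros: {(3, 0), (3, 2)}; count = 2; Bézout bound = 4.

deg(f) = 2, deg(g) = 2, so Bézout bound = 4.
Scan x ∈ F_5. For each x, list the y ∈ F_5 with f(x, y) ≡ 0 and those with g(x, y) ≡ 0 (mod 5); the common zeros in that column are the intersection.
  x = 0: f ≡ 0 at y ∈ {2}; g ≡ 0 at y ∈ ∅; common: ∅.
  x = 1: f ≡ 0 at y ∈ ∅; g ≡ 0 at y ∈ {1, 4}; common: ∅.
  x = 2: f ≡ 0 at y ∈ {0, 1}; g ≡ 0 at y ∈ ∅; common: ∅.
  x = 3: f ≡ 0 at y ∈ {0, 2}; g ≡ 0 at y ∈ {0, 2}; common: {0, 2}.
  x = 4: f ≡ 0 at y ∈ ∅; g ≡ 0 at y ∈ ∅; common: ∅.
Collecting: common zeros = {(3, 0), (3, 2)}, so the count is 2.
Comparison with the Bézout bound: 2 ≤ 4 = deg(f)·deg(g), as expected for curves with no common component (the affine F_5-count falls short of the bound because intersections may lie at infinity, over extension fields, or carry multiplicity).


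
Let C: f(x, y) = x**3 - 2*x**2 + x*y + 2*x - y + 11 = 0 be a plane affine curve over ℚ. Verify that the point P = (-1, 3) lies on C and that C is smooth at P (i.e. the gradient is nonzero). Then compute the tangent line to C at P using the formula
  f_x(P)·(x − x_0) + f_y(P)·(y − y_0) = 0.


Tangent line at P: 12*x - 2*y + 18 = 0.

Step 1: f(-1, 3) = 0, so P lies on C.
Step 2: partial derivatives
  f_x(x, y) = 3*x**2 - 4*x + y + 2, f_y(x, y) = x - 1.
  f_x(P) = 12, f_y(P) = -2 (gradient nonzero, so P is smooth).
Step 3: tangent line at P: 12·(x − -1) + -2·(y − 3) = 0.
Expanding: 12*x - 2*y + 18 = 0.


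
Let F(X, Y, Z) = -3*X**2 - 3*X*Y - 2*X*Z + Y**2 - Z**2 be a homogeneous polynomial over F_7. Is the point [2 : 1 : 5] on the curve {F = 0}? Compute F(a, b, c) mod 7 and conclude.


F(2,1,5) ≡ 1 (mod 7); P is NOT on the curve.

Evaluate F(2, 1, 5) term-by-term (mod 7).
  -3*X**2 ↦ -3·4·1·1 = -12
  -3*X*Y ↦ -3·2·1·1 = -6
  -2*X*Z ↦ -2·2·1·5 = -20
  Y**2 ↦ 1·1·1·1 = 1
  -Z**2 ↦ -1·1·1·25 = -25
Sum: F(2, 1, 5) = (-12) + (-6) + (-20) + (1) + (-25) = -62.
Reducing mod 7: -62 ≡ 1 (mod 7).
Since F(a, b, c) ≡ 1 ≠ 0 (mod 7), P does NOT lie on the curve.


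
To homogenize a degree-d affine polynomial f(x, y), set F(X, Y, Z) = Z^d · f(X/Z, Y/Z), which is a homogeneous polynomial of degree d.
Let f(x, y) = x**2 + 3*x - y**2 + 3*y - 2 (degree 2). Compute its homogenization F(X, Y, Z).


F(X, Y, Z) = X**2 + 3*X*Z - Y**2 + 3*Y*Z - 2*Z**2

deg(f) = 2.
Substitute x = X/Z, y = Y/Z into f, then multiply by Z^2.
  monomial 1·x^2·y^0 ↦ 1·X^2·Y^0·Z^0.
  monomial 3·x^1·y^0 ↦ 3·X^1·Y^0·Z^1.
  monomial -1·x^0·y^2 ↦ -1·X^0·Y^2·Z^0.
  monomial 3·x^0·y^1 ↦ 3·X^0·Y^1·Z^1.
  monomial -2·x^0·y^0 ↦ -2·X^0·Y^0·Z^2.
Collecting: F(X, Y, Z) = X**2 + 3*X*Z - Y**2 + 3*Y*Z - 2*Z**2.


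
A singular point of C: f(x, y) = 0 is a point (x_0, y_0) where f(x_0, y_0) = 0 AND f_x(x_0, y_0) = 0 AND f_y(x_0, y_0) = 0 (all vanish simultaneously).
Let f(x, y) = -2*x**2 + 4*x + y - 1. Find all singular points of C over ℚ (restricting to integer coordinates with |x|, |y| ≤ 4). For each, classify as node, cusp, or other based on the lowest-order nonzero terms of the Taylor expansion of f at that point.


No singular points in the scanned grid; C is smooth there.

Compute partial derivatives:
  f_x = 4 - 4*x.
  f_y = 1.
f_y = 1 is a nonzero constant, so f_y never vanishes: no point (x, y) can satisfy f = f_x = f_y = 0. In particular no (x, y) ∈ {−4, ..., 4}² is singular; the curve is smooth.


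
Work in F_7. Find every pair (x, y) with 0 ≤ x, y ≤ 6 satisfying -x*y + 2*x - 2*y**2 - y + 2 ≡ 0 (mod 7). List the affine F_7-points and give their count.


Affine F_7-points: {(1, 1), (1, 5), (2, 3), (2, 6), (4, 4), (6, 0)}; count = 6.

For each of the 49 pairs (x, y) ∈ F_7², evaluate f(x, y) mod 7. Record the zeros.
  x = 0: [0↦2, 1↦6, 2↦6, 3↦2, 4↦1, 5↦3, 6↦1]  zeros at y ∈ ∅
  x = 1: [0↦4, 1↦0, 2↦6, 3↦1, 4↦6, 5↦0, 6↦4]  zeros at y ∈ {1, 5}
  x = 2: [0↦6, 1↦1, 2↦6, 3↦0, 4↦4, 5↦4, 6↦0]  zeros at y ∈ {3, 6}
  x = 3: [0↦1, 1↦2, 2↦6, 3↦6, 4↦2, 5↦1, 6↦3]  zeros at y ∈ ∅
  x = 4: [0↦3, 1↦3, 2↦6, 3↦5, 4↦0, 5↦5, 6↦6]  zeros at y ∈ {4}
  x = 5: [0↦5, 1↦4, 2↦6, 3↦4, 4↦5, 5↦2, 6↦2]  zeros at y ∈ ∅
  x = 6: [0↦0, 1↦5, 2↦6, 3↦3, 4↦3, 5↦6, 6↦5]  zeros at y ∈ {0}
Collecting zeros: affine points = {(1, 1), (1, 5), (2, 3), (2, 6), (4, 4), (6, 0)}.
Total count |C(F_7)_aff| = 6.


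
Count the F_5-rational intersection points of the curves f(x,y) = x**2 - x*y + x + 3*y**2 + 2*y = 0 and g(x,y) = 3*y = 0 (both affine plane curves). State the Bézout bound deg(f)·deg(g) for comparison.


Common zeros: {(0, 0), (4, 0)}; count = 2; Bézout bound = 2.

deg(f) = 2, deg(g) = 1, so Bézout bound = 2.
Scan x ∈ F_5. For each x, list the y ∈ F_5 with f(x, y) ≡ 0 and those with g(x, y) ≡ 0 (mod 5); the common zeros in that column are the intersection.
  x = 0: f ≡ 0 at y ∈ {0, 1}; g ≡ 0 at y ∈ {0}; common: {0}.
  x = 1: f ≡ 0 at y ∈ ∅; g ≡ 0 at y ∈ {0}; common: ∅.
  x = 2: f ≡ 0 at y ∈ ∅; g ≡ 0 at y ∈ {0}; common: ∅.
  x = 3: f ≡ 0 at y ∈ ∅; g ≡ 0 at y ∈ {0}; common: ∅.
  x = 4: f ≡ 0 at y ∈ {0, 4}; g ≡ 0 at y ∈ {0}; common: {0}.
Collecting: common zeros = {(0, 0), (4, 0)}, so the count is 2.
Comparison with the Bézout bound: 2 ≤ 2 = deg(f)·deg(g), as expected for curves with no common component (the bound is attained).


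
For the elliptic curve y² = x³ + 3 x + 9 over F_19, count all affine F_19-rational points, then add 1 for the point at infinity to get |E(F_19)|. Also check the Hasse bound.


Affine points = {(0, 3), (0, 16), (2, 2), (2, 17), (3, 8), (3, 11), (4, 3), (4, 16), (5, 4), (5, 15), (9, 9), (9, 10), (11, 9), (11, 10), (12, 5), (12, 14), (15, 3), (15, 16), (16, 7), (16, 12), (18, 9), (18, 10)}; affine count = 22; |E(F_19)| = 23.

Discriminant check: Δ ∝ 4a³ + 27b² = 4·3³ + 27·9² = 4·27 + 27·81 ≡ 15 (mod 19). Nonzero ⇒ E is nonsingular.
For each x ∈ F_19, compute rhs = x³ + 3·x + 9 mod 19, then count y ∈ F_19 with y² ≡ rhs.
  x = 0: rhs = 9, matching y values: 3, 16 (2 points).
  x = 1: rhs = 13, matching y values: none (0 points).
  x = 2: rhs = 4, matching y values: 2, 17 (2 points).
  x = 3: rhs = 7, matching y values: 8, 11 (2 points).
  x = 4: rhs = 9, matching y values: 3, 16 (2 points).
  x = 5: rhs = 16, matching y values: 4, 15 (2 points).
  x = 6: rhs = 15, matching y values: none (0 points).
  x = 7: rhs = 12, matching y values: none (0 points).
  x = 8: rhs = 13, matching y values: none (0 points).
  x = 9: rhs = 5, matching y values: 9, 10 (2 points).
  x = 10: rhs = 13, matching y values: none (0 points).
  x = 11: rhs = 5, matching y values: 9, 10 (2 points).
  x = 12: rhs = 6, matching y values: 5, 14 (2 points).
  x = 13: rhs = 3, matching y values: none (0 points).
  x = 14: rhs = 2, matching y values: none (0 points).
  x = 15: rhs = 9, matching y values: 3, 16 (2 points).
  x = 16: rhs = 11, matching y values: 7, 12 (2 points).
  x = 17: rhs = 14, matching y values: none (0 points).
  x = 18: rhs = 5, matching y values: 9, 10 (2 points).
Total affine count: 22.
Full point count |E(F_19)| = 22 + 1 = 23.
Hasse bound: |23 − (19+1)| = |3| = 3 ≤ 2√19 ≈ 8.7178 ✓.


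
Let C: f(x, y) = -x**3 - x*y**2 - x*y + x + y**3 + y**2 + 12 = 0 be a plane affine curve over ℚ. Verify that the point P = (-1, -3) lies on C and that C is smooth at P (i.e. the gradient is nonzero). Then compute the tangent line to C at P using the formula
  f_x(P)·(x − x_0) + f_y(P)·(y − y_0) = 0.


Tangent line at P: -8*x + 16*y + 40 = 0.

Step 1: f(-1, -3) = 0, so P lies on C.
Step 2: partial derivatives
  f_x(x, y) = -3*x**2 - y**2 - y + 1, f_y(x, y) = -2*x*y - x + 3*y**2 + 2*y.
  f_x(P) = -8, f_y(P) = 16 (gradient nonzero, so P is smooth).
Step 3: tangent line at P: -8·(x − -1) + 16·(y − -3) = 0.
Expanding: -8*x + 16*y + 40 = 0.


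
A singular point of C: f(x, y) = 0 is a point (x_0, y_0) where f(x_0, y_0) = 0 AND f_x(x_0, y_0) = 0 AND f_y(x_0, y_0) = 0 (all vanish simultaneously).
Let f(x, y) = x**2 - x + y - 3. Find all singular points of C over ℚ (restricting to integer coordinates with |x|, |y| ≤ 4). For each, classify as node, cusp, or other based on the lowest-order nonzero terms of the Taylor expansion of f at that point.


No singular points in the scanned grid; C is smooth there.

Compute partial derivatives:
  f_x = 2*x - 1.
  f_y = 1.
f_y = 1 is a nonzero constant, so f_y never vanishes: no point (x, y) can satisfy f = f_x = f_y = 0. In particular no (x, y) ∈ {−4, ..., 4}² is singular; the curve is smooth.


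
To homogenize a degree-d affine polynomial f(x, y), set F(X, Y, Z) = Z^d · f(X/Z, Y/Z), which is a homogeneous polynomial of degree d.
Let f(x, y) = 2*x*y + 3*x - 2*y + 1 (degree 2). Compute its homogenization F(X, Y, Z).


F(X, Y, Z) = 2*X*Y + 3*X*Z - 2*Y*Z + Z**2

deg(f) = 2.
Substitute x = X/Z, y = Y/Z into f, then multiply by Z^2.
  monomial 2·x^1·y^1 ↦ 2·X^1·Y^1·Z^0.
  monomial 3·x^1·y^0 ↦ 3·X^1·Y^0·Z^1.
  monomial -2·x^0·y^1 ↦ -2·X^0·Y^1·Z^1.
  monomial 1·x^0·y^0 ↦ 1·X^0·Y^0·Z^2.
Collecting: F(X, Y, Z) = 2*X*Y + 3*X*Z - 2*Y*Z + Z**2.


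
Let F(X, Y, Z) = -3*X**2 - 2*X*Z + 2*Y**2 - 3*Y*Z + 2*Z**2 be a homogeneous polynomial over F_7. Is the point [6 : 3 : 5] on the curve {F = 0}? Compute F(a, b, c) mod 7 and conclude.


F(6,3,5) ≡ 2 (mod 7); P is NOT on the curve.

Evaluate F(6, 3, 5) term-by-term (mod 7).
  -3*X**2 ↦ -3·36·1·1 = -108
  -2*X*Z ↦ -2·6·1·5 = -60
  2*Y**2 ↦ 2·1·9·1 = 18
  -3*Y*Z ↦ -3·1·3·5 = -45
  2*Z**2 ↦ 2·1·1·25 = 50
Sum: F(6, 3, 5) = (-108) + (-60) + (18) + (-45) + (50) = -145.
Reducing mod 7: -145 ≡ 2 (mod 7).
Since F(a, b, c) ≡ 2 ≠ 0 (mod 7), P does NOT lie on the curve.


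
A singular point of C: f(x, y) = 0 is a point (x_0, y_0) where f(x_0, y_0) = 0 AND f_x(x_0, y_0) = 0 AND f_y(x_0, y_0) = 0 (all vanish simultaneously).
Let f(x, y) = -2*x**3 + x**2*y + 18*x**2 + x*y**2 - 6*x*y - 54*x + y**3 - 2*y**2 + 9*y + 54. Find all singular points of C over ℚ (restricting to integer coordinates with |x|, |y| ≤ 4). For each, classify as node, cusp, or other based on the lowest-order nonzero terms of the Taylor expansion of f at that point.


Singular points: {(3, 0)}; classification: cusp.

Compute partial derivatives:
  f_x = -6*x**2 + 2*x*y + 36*x + y**2 - 6*y - 54.
  f_y = x**2 + 2*x*y - 6*x + 3*y**2 - 4*y + 9.
Scan x_0 ∈ {−4, ..., 4}. For each x_0, f_y(x_0, y) is a polynomial in y; find its integer roots y ∈ {−4, ..., 4}, then test f_x and f at those candidates.
  x = -4: f_y(-4, y) = 3*y**2 - 12*y + 49; no integer root y with |y| ≤ 4.
  x = -3: f_y(-3, y) = 3*y**2 - 10*y + 36; no integer root y with |y| ≤ 4.
  x = -2: f_y(-2, y) = 3*y**2 - 8*y + 25; no integer root y with |y| ≤ 4.
  x = -1: f_y(-1, y) = 3*y**2 - 6*y + 16; no integer root y with |y| ≤ 4.
  x = 0: f_y(0, y) = 3*y**2 - 4*y + 9; no integer root y with |y| ≤ 4.
  x = 1: f_y(1, y) = 3*y**2 - 2*y + 4; no integer root y with |y| ≤ 4.
  x = 2: f_y(2, y) = 3*y**2 + 1; no integer root y with |y| ≤ 4.
  x = 3: f_y(3, y) = 3*y**2 + 2*y; vanishes at y ∈ {0}. (3, 0): f_x = 0, f = 0 — SINGULAR.
  x = 4: f_y(4, y) = 3*y**2 + 4*y + 1; vanishes at y ∈ {-1}. (4, -1): f_x = -7 ≠ 0.
Only singular point on the grid: (3, 0).
Classify: substitute x = 3 + u, y = 0 + v and expand: f = -2*u**3 + u**2*v + u*v**2 + v**3 + v**2.
No constant or linear terms (consistent with a singular point). Quadratic part: v**2. Cubic part: -2*u**3 + u**2*v + u*v**2 + v**3.
The quadratic part v**2 is a perfect square, so there is a single (double) tangent line v = 0, i.e. y = 0. Restricting the cubic part to that line (v = 0) leaves -2*u**3 ≠ 0, so f is not divisible by v and the branch is v² ≈ 2*u**3 to lowest order — this is a cusp.
Classification: cusp.


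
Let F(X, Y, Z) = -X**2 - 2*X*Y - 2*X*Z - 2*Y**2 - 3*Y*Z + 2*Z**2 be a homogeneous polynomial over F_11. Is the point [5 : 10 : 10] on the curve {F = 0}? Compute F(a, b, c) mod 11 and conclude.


F(5,10,10) ≡ 3 (mod 11); P is NOT on the curve.

Evaluate F(5, 10, 10) term-by-term (mod 11).
  -X**2 ↦ -1·25·1·1 = -25
  -2*X*Y ↦ -2·5·10·1 = -100
  -2*X*Z ↦ -2·5·1·10 = -100
  -2*Y**2 ↦ -2·1·100·1 = -200
  -3*Y*Z ↦ -3·1·10·10 = -300
  2*Z**2 ↦ 2·1·1·100 = 200
Sum: F(5, 10, 10) = (-25) + (-100) + (-100) + (-200) + (-300) + (200) = -525.
Reducing mod 11: -525 ≡ 3 (mod 11).
Since F(a, b, c) ≡ 3 ≠ 0 (mod 11), P does NOT lie on the curve.


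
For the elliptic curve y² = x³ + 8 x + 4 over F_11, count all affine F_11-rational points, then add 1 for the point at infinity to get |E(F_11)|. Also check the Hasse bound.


Affine points = {(0, 2), (0, 9), (3, 0), (4, 1), (4, 10), (5, 2), (5, 9), (6, 2), (6, 9)}; affine count = 9; |E(F_11)| = 10.

Discriminant check: Δ ∝ 4a³ + 27b² = 4·8³ + 27·4² = 4·512 + 27·16 ≡ 5 (mod 11). Nonzero ⇒ E is nonsingular.
For each x ∈ F_11, compute rhs = x³ + 8·x + 4 mod 11, then count y ∈ F_11 with y² ≡ rhs.
  x = 0: rhs = 4, matching y values: 2, 9 (2 points).
  x = 1: rhs = 2, matching y values: none (0 points).
  x = 2: rhs = 6, matching y values: none (0 points).
  x = 3: rhs = 0, matching y values: 0 (1 points).
  x = 4: rhs = 1, matching y values: 1, 10 (2 points).
  x = 5: rhs = 4, matching y values: 2, 9 (2 points).
  x = 6: rhs = 4, matching y values: 2, 9 (2 points).
  x = 7: rhs = 7, matching y values: none (0 points).
  x = 8: rhs = 8, matching y values: none (0 points).
  x = 9: rhs = 2, matching y values: none (0 points).
  x = 10: rhs = 6, matching y values: none (0 points).
Total affine count: 9.
Full point count |E(F_11)| = 9 + 1 = 10.
Hasse bound: |10 − (11+1)| = |-2| = 2 ≤ 2√11 ≈ 6.6332 ✓.


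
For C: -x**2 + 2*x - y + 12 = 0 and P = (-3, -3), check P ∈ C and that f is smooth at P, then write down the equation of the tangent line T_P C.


Tangent line at P: 8*x - y + 21 = 0.

Step 1: f(-3, -3) = 0, so P lies on C.
Step 2: partial derivatives
  f_x(x, y) = 2 - 2*x, f_y(x, y) = -1.
  f_x(P) = 8, f_y(P) = -1 (gradient nonzero, so P is smooth).
Step 3: tangent line at P: 8·(x − -3) + -1·(y − -3) = 0.
Expanding: 8*x - y + 21 = 0.


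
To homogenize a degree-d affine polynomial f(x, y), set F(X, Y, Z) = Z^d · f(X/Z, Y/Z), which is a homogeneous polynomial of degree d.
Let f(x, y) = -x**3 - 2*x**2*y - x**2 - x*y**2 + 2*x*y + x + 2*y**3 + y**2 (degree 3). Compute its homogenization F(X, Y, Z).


F(X, Y, Z) = -X**3 - 2*X**2*Y - X**2*Z - X*Y**2 + 2*X*Y*Z + X*Z**2 + 2*Y**3 + Y**2*Z

deg(f) = 3.
Substitute x = X/Z, y = Y/Z into f, then multiply by Z^3.
  monomial -1·x^3·y^0 ↦ -1·X^3·Y^0·Z^0.
  monomial -2·x^2·y^1 ↦ -2·X^2·Y^1·Z^0.
  monomial -1·x^2·y^0 ↦ -1·X^2·Y^0·Z^1.
  monomial -1·x^1·y^2 ↦ -1·X^1·Y^2·Z^0.
  monomial 2·x^1·y^1 ↦ 2·X^1·Y^1·Z^1.
  monomial 1·x^1·y^0 ↦ 1·X^1·Y^0·Z^2.
  monomial 2·x^0·y^3 ↦ 2·X^0·Y^3·Z^0.
  monomial 1·x^0·y^2 ↦ 1·X^0·Y^2·Z^1.
Collecting: F(X, Y, Z) = -X**3 - 2*X**2*Y - X**2*Z - X*Y**2 + 2*X*Y*Z + X*Z**2 + 2*Y**3 + Y**2*Z.


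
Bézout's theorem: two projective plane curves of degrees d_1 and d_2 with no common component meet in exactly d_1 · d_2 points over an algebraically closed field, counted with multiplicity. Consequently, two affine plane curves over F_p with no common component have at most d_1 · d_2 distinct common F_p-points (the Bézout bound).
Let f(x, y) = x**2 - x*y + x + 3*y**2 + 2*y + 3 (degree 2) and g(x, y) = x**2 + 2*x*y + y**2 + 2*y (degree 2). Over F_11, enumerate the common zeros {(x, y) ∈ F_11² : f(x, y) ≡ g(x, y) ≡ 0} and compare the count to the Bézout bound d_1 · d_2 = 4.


Common zeros: {(0, 9), (4, 3)}; count = 2; Bézout bound = 4.

deg(f) = 2, deg(g) = 2, so Bézout bound = 4.
Scan x ∈ F_11. For each x, list the y ∈ F_11 with f(x, y) ≡ 0 and those with g(x, y) ≡ 0 (mod 11); the common zeros in that column are the intersection.
  x = 0: f ≡ 0 at y ∈ {5, 9}; g ≡ 0 at y ∈ {0, 9}; common: {9}.
  x = 1: f ≡ 0 at y ∈ ∅; g ≡ 0 at y ∈ {3, 4}; common: ∅.
  x = 2: f ≡ 0 at y ∈ ∅; g ≡ 0 at y ∈ {1, 4}; common: ∅.
  x = 3: f ≡ 0 at y ∈ ∅; g ≡ 0 at y ∈ ∅; common: ∅.
  x = 4: f ≡ 0 at y ∈ {3, 5}; g ≡ 0 at y ∈ {3, 9}; common: {3}.
  x = 5: f ≡ 0 at y ∈ {0, 1}; g ≡ 0 at y ∈ {5}; common: ∅.
  x = 6: f ≡ 0 at y ∈ {1, 4}; g ≡ 0 at y ∈ ∅; common: ∅.
  x = 7: f ≡ 0 at y ∈ ∅; g ≡ 0 at y ∈ {1, 5}; common: ∅.
  x = 8: f ≡ 0 at y ∈ {4, 9}; g ≡ 0 at y ∈ ∅; common: ∅.
  x = 9: f ≡ 0 at y ∈ {3}; g ≡ 0 at y ∈ ∅; common: ∅.
  x = 10: f ≡ 0 at y ∈ ∅; g ≡ 0 at y ∈ ∅; common: ∅.
Collecting: common zeros = {(0, 9), (4, 3)}, so the count is 2.
Comparison with the Bézout bound: 2 ≤ 4 = deg(f)·deg(g), as expected for curves with no common component (the affine F_11-count falls short of the bound because intersections may lie at infinity, over extension fields, or carry multiplicity).


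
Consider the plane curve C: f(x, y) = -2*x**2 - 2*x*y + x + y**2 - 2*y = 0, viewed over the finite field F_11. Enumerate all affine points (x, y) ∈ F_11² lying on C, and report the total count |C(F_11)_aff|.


Affine F_11-points: {(0, 0), (0, 2), (1, 6), (1, 9), (2, 1), (2, 5), (3, 1), (3, 7), (4, 2), (4, 8), (5, 4), (5, 8), (6, 0), (6, 3), (7, 7), (7, 9), (8, 3), (8, 4), (9, 10), (10, 5), (10, 6)}; count = 21.

For each of the 121 pairs (x, y) ∈ F_11², evaluate f(x, y) mod 11. Record the zeros.
  x = 0: [0↦0, 1↦10, 2↦0, 3↦3, 4↦8, 5↦4, 6↦2, 7↦2, 8↦4, 9↦8, 10↦3]  zeros at y ∈ {0, 2}
  x = 1: [0↦10, 1↦7, 2↦6, 3↦7, 4↦10, 5↦4, 6↦0, 7↦9, 8↦9, 9↦0, 10↦4]  zeros at y ∈ {6, 9}
  x = 2: [0↦5, 1↦0, 2↦8, 3↦7, 4↦8, 5↦0, 6↦5, 7↦1, 8↦10, 9↦10, 10↦1]  zeros at y ∈ {1, 5}
  x = 3: [0↦7, 1↦0, 2↦6, 3↦3, 4↦2, 5↦3, 6↦6, 7↦0, 8↦7, 9↦5, 10↦5]  zeros at y ∈ {1, 7}
  x = 4: [0↦5, 1↦7, 2↦0, 3↦6, 4↦3, 5↦2, 6↦3, 7↦6, 8↦0, 9↦7, 10↦5]  zeros at y ∈ {2, 8}
  x = 5: [0↦10, 1↦10, 2↦1, 3↦5, 4↦0, 5↦8, 6↦7, 7↦8, 8↦0, 9↦5, 10↦1]  zeros at y ∈ {4, 8}
  x = 6: [0↦0, 1↦9, 2↦9, 3↦0, 4↦4, 5↦10, 6↦7, 7↦6, 8↦7, 9↦10, 10↦4]  zeros at y ∈ {0, 3}
  x = 7: [0↦8, 1↦4, 2↦2, 3↦2, 4↦4, 5↦8, 6↦3, 7↦0, 8↦10, 9↦0, 10↦3]  zeros at y ∈ {7, 9}
  x = 8: [0↦1, 1↦6, 2↦2, 3↦0, 4↦0, 5↦2, 6↦6, 7↦1, 8↦9, 9↦8, 10↦9]  zeros at y ∈ {3, 4}
  x = 9: [0↦1, 1↦4, 2↦9, 3↦5, 4↦3, 5↦3, 6↦5, 7↦9, 8↦4, 9↦1, 10↦0]  zeros at y ∈ {10}
  x = 10: [0↦8, 1↦9, 2↦1, 3↦6, 4↦2, 5↦0, 6↦0, 7↦2, 8↦6, 9↦1, 10↦9]  zeros at y ∈ {5, 6}
Collecting zeros: affine points = {(0, 0), (0, 2), (1, 6), (1, 9), (2, 1), (2, 5), (3, 1), (3, 7), (4, 2), (4, 8), (5, 4), (5, 8), (6, 0), (6, 3), (7, 7), (7, 9), (8, 3), (8, 4), (9, 10), (10, 5), (10, 6)}.
Total count |C(F_11)_aff| = 21.
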